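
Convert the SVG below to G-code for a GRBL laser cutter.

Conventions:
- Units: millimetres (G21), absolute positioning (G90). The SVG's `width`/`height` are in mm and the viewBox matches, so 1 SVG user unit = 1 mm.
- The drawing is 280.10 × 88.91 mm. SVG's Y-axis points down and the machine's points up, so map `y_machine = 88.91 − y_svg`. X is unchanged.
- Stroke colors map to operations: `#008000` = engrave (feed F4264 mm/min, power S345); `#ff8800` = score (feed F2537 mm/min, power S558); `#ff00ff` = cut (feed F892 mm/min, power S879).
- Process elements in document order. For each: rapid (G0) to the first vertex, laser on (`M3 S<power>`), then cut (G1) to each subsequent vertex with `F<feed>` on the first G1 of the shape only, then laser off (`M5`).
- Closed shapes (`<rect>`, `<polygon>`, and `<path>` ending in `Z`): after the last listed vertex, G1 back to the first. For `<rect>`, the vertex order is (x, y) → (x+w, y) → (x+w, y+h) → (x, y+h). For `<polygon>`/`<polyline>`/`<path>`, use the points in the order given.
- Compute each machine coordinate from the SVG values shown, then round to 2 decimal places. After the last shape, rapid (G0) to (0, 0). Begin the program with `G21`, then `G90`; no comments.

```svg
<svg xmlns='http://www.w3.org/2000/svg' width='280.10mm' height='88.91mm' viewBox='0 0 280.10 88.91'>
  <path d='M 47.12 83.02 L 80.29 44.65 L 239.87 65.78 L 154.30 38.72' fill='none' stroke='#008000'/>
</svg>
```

G21
G90
G0 X47.12 Y5.89
M3 S345
G1 X80.29 Y44.26 F4264
G1 X239.87 Y23.13
G1 X154.30 Y50.19
M5
G0 X0.00 Y0.00

Since the viewBox matches the mm dimensions, user units are millimetres directly. The only transform is the Y-flip y_m = 88.91 − y_svg.

Shape 1 is a open polyline drawn with `<path>`. Its stroke #008000 means engrave at S345, F4264. After flipping Y the toolpath is (47.12,5.89) → (80.29,44.26) → (239.87,23.13) → (154.30,50.19).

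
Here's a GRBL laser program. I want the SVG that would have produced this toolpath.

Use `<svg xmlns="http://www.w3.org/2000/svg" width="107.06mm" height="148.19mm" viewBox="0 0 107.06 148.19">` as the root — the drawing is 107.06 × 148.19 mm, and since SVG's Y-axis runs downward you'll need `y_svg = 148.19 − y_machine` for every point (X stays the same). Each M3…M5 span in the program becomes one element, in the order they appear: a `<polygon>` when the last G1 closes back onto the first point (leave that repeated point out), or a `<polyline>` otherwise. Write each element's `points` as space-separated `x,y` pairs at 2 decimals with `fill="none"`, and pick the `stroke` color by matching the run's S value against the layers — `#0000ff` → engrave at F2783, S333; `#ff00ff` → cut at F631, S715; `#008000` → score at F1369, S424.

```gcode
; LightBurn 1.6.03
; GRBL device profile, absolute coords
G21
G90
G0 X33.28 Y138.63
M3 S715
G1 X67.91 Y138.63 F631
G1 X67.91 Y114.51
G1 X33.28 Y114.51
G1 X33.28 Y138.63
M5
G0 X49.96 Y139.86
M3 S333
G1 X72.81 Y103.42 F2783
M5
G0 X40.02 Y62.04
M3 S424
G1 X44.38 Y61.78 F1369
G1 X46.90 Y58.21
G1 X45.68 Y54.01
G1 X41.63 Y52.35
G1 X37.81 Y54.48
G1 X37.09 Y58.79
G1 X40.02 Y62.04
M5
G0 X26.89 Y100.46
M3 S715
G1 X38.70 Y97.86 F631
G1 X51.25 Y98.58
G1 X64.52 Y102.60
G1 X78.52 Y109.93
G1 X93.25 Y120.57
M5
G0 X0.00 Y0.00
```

Each laser-on run becomes one SVG element. Flip Y back into SVG space with y_svg = 148.19 − y_machine.

Run 1: S715 ⇒ cut layer `#ff00ff`. The run returns to its start, so emit a `<polygon>` with points (Y-flipped): 33.28,9.56 67.91,9.56 67.91,33.68 33.28,33.68.

Run 2: the run's S333 means `#0000ff` (engrave). The run is open, so emit a `<polyline>` with points (Y-flipped): 49.96,8.33 72.81,44.77.

Run 3: the run's S424 means `#008000` (score). The run returns to its start, so emit a `<polygon>` with points (Y-flipped): 40.02,86.15 44.38,86.41 46.90,89.98 45.68,94.18 41.63,95.84 37.81,93.71 37.09,89.40.

Run 4: power S715 maps to stroke `#ff00ff` (cut). The run is open, so emit a `<polyline>` with points (Y-flipped): 26.89,47.73 38.70,50.33 51.25,49.61 64.52,45.59 78.52,38.26 93.25,27.62.

<svg xmlns="http://www.w3.org/2000/svg" width="107.06mm" height="148.19mm" viewBox="0 0 107.06 148.19">
  <polygon points="33.28,9.56 67.91,9.56 67.91,33.68 33.28,33.68" fill="none" stroke="#ff00ff"/>
  <polyline points="49.96,8.33 72.81,44.77" fill="none" stroke="#0000ff"/>
  <polygon points="40.02,86.15 44.38,86.41 46.90,89.98 45.68,94.18 41.63,95.84 37.81,93.71 37.09,89.40" fill="none" stroke="#008000"/>
  <polyline points="26.89,47.73 38.70,50.33 51.25,49.61 64.52,45.59 78.52,38.26 93.25,27.62" fill="none" stroke="#ff00ff"/>
</svg>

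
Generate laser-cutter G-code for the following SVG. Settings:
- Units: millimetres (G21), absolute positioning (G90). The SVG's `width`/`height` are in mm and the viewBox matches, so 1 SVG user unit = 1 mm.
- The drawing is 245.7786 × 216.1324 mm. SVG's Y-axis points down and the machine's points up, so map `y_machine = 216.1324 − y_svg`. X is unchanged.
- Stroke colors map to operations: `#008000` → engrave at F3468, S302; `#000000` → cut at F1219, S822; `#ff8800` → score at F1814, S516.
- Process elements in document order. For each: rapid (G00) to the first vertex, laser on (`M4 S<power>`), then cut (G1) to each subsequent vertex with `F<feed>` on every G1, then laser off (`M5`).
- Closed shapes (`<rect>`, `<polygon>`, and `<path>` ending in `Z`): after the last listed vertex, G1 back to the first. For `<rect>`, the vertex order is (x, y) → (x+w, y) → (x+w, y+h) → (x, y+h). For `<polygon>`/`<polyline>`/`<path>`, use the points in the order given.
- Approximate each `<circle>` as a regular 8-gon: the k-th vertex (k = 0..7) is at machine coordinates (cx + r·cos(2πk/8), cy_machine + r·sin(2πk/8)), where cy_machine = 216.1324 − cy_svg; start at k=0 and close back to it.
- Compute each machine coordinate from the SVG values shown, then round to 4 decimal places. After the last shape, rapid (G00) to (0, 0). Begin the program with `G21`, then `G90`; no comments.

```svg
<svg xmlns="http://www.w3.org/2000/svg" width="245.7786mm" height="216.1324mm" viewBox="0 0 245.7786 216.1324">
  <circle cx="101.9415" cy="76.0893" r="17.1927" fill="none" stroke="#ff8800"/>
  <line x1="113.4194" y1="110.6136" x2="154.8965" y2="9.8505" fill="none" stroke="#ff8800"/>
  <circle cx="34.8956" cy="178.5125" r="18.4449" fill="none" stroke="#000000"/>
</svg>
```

G21
G90
G00 X119.1342 Y140.0431
M4 S516
G1 X114.0986 Y152.2002 F1814
G1 X101.9415 Y157.2358 F1814
G1 X89.7844 Y152.2002 F1814
G1 X84.7488 Y140.0431 F1814
G1 X89.7844 Y127.8860 F1814
G1 X101.9415 Y122.8504 F1814
G1 X114.0986 Y127.8860 F1814
G1 X119.1342 Y140.0431 F1814
M5
G00 X113.4194 Y105.5188
M4 S516
G1 X154.8965 Y206.2819 F1814
M5
G00 X53.3405 Y37.6199
M4 S822
G1 X47.9381 Y50.6624 F1219
G1 X34.8956 Y56.0648 F1219
G1 X21.8531 Y50.6624 F1219
G1 X16.4507 Y37.6199 F1219
G1 X21.8531 Y24.5774 F1219
G1 X34.8956 Y19.1750 F1219
G1 X47.9381 Y24.5774 F1219
G1 X53.3405 Y37.6199 F1219
M5
G00 X0.0000 Y0.0000

viewBox `0 0 245.7786 216.1324` with mm width/height → 1 unit = 1 mm. Flip: y_m = 216.1324 − y_svg.

**Shape 1** — `<circle>` circle, stroke `#ff8800` → score (S516, F1814). Machine vertices: (119.1342,140.0431) → (114.0986,152.2002) → (101.9415,157.2358) → (89.7844,152.2002) → (84.7488,140.0431) → (89.7844,127.8860) → (101.9415,122.8504) → (114.0986,127.8860) → (119.1342,140.0431). Closed: final G1 returns to the first vertex.

**Shape 2** — `<line>` line segment, stroke `#ff8800` → score (S516, F1814). Machine vertices: (113.4194,105.5188) → (154.8965,206.2819). Open path.

**Shape 3** — `<circle>` circle, stroke `#000000` → cut (S822, F1219). Machine vertices: (53.3405,37.6199) → (47.9381,50.6624) → (34.8956,56.0648) → (21.8531,50.6624) → (16.4507,37.6199) → (21.8531,24.5774) → (34.8956,19.1750) → (47.9381,24.5774) → (53.3405,37.6199). Closed: final G1 returns to the first vertex.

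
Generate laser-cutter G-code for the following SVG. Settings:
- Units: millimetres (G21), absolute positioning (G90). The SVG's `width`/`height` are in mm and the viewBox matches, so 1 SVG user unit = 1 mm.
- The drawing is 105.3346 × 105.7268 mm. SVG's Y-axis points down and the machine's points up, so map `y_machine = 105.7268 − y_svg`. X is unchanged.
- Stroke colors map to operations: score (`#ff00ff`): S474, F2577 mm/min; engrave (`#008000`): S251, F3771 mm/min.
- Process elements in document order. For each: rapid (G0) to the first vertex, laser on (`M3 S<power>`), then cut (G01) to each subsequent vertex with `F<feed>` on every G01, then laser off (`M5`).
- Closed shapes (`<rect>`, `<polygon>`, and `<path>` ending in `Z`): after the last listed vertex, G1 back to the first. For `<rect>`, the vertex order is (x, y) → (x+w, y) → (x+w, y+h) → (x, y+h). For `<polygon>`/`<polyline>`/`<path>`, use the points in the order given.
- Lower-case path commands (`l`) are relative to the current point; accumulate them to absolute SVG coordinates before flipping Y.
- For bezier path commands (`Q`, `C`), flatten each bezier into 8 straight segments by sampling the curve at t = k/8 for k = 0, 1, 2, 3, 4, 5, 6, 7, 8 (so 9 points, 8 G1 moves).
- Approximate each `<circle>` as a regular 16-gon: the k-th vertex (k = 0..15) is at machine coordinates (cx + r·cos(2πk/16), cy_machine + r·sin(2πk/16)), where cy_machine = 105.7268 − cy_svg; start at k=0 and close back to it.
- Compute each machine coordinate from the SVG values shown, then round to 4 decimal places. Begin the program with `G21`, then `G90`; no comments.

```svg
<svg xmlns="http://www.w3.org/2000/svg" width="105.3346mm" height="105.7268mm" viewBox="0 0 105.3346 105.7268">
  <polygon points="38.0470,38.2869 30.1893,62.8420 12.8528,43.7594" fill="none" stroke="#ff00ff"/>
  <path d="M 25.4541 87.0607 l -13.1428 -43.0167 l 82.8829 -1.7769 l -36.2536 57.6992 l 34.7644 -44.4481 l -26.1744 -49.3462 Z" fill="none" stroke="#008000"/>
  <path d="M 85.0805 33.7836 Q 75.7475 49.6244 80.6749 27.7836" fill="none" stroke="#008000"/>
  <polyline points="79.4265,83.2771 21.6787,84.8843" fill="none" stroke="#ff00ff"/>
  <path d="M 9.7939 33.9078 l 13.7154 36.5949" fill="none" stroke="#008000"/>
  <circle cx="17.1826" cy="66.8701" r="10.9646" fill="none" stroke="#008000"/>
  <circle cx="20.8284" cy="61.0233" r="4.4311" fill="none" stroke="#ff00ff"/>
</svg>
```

G21
G90
G0 X38.0470 Y67.4399
M3 S474
G01 X30.1893 Y42.8848 F2577
G01 X12.8528 Y61.9674 F2577
G01 X38.0470 Y67.4399 F2577
M5
G0 X25.4541 Y18.6661
M3 S251
G01 X12.3113 Y61.6828 F3771
G01 X95.1942 Y63.4597 F3771
G01 X58.9406 Y5.7605 F3771
G01 X93.7050 Y50.2086 F3771
G01 X67.5306 Y99.5548 F3771
G01 X25.4541 Y18.6661 F3771
M5
G0 X85.0805 Y71.9432
M3 S251
G01 X82.9701 Y68.5718 F3771
G01 X81.3053 Y66.3779 F3771
G01 X80.0861 Y65.3616 F3771
G01 X79.3126 Y65.5228 F3771
G01 X78.9847 Y66.8616 F3771
G01 X79.1025 Y69.3779 F3771
G01 X79.6659 Y73.0718 F3771
G01 X80.6749 Y77.9432 F3771
M5
G0 X79.4265 Y22.4497
M3 S474
G01 X21.6787 Y20.8425 F2577
M5
G0 X9.7939 Y71.8190
M3 S251
G01 X23.5093 Y35.2241 F3771
M5
G0 X28.1472 Y38.8567
M3 S251
G01 X27.3126 Y43.0527 F3771
G01 X24.9357 Y46.6098 F3771
G01 X21.3786 Y48.9867 F3771
G01 X17.1826 Y49.8213 F3771
G01 X12.9866 Y48.9867 F3771
G01 X9.4295 Y46.6098 F3771
G01 X7.0526 Y43.0527 F3771
G01 X6.2180 Y38.8567 F3771
G01 X7.0526 Y34.6607 F3771
G01 X9.4295 Y31.1036 F3771
G01 X12.9866 Y28.7267 F3771
G01 X17.1826 Y27.8921 F3771
G01 X21.3786 Y28.7267 F3771
G01 X24.9357 Y31.1036 F3771
G01 X27.3126 Y34.6607 F3771
G01 X28.1472 Y38.8567 F3771
M5
G0 X25.2595 Y44.7035
M3 S474
G01 X24.9222 Y46.3992 F2577
G01 X23.9617 Y47.8368 F2577
G01 X22.5241 Y48.7973 F2577
G01 X20.8284 Y49.1346 F2577
G01 X19.1327 Y48.7973 F2577
G01 X17.6951 Y47.8368 F2577
G01 X16.7346 Y46.3992 F2577
G01 X16.3973 Y44.7035 F2577
G01 X16.7346 Y43.0078 F2577
G01 X17.6951 Y41.5702 F2577
G01 X19.1327 Y40.6097 F2577
G01 X20.8284 Y40.2724 F2577
G01 X22.5241 Y40.6097 F2577
G01 X23.9617 Y41.5702 F2577
G01 X24.9222 Y43.0078 F2577
G01 X25.2595 Y44.7035 F2577
M5

viewBox `0 0 105.3346 105.7268` with mm width/height → 1 unit = 1 mm. Flip: y_m = 105.7268 − y_svg.

**Shape 1** — `<polygon>` regular polygon, stroke `#ff00ff` → score (S474, F2577). Machine vertices: (38.0470,67.4399) → (30.1893,42.8848) → (12.8528,61.9674) → (38.0470,67.4399). Closed: final G1 returns to the first vertex.

**Shape 2** — `<path>` closed polygon, stroke `#008000` → engrave (S251, F3771). Machine vertices: (25.4541,18.6661) → (12.3113,61.6828) → (95.1942,63.4597) → (58.9406,5.7605) → (93.7050,50.2086) → (67.5306,99.5548) → (25.4541,18.6661). Closed: final G1 returns to the first vertex.

**Shape 3** — `<path>` quadratic bezier, stroke `#008000` → engrave (S251, F3771). Control points (SVG): P0=(85.0805,33.7836), P1=(75.7475,49.6244), P2=(80.6749,27.7836); sampled at t=k/8. Machine vertices: (85.0805,71.9432) → (82.9701,68.5718) → (81.3053,66.3779) → (80.0861,65.3616) → (79.3126,65.5228) → (78.9847,66.8616) → (79.1025,69.3779) → (79.6659,73.0718) → (80.6749,77.9432). Open path.

**Shape 4** — `<polyline>` line segment, stroke `#ff00ff` → score (S474, F2577). Machine vertices: (79.4265,22.4497) → (21.6787,20.8425). Open path.

**Shape 5** — `<path>` line segment, stroke `#008000` → engrave (S251, F3771). Machine vertices: (9.7939,71.8190) → (23.5093,35.2241). Open path.

**Shape 6** — `<circle>` circle, stroke `#008000` → engrave (S251, F3771). Machine vertices: (28.1472,38.8567) → (27.3126,43.0527) → (24.9357,46.6098) → (21.3786,48.9867) → (17.1826,49.8213) → (12.9866,48.9867) → (9.4295,46.6098) → (7.0526,43.0527) → (6.2180,38.8567) → (7.0526,34.6607) → (9.4295,31.1036) → (12.9866,28.7267) → (17.1826,27.8921) → (21.3786,28.7267) → (24.9357,31.1036) → (27.3126,34.6607) → (28.1472,38.8567). Closed: final G1 returns to the first vertex.

**Shape 7** — `<circle>` circle, stroke `#ff00ff` → score (S474, F2577). Machine vertices: (25.2595,44.7035) → (24.9222,46.3992) → (23.9617,47.8368) → (22.5241,48.7973) → (20.8284,49.1346) → (19.1327,48.7973) → (17.6951,47.8368) → (16.7346,46.3992) → (16.3973,44.7035) → (16.7346,43.0078) → (17.6951,41.5702) → (19.1327,40.6097) → (20.8284,40.2724) → (22.5241,40.6097) → (23.9617,41.5702) → (24.9222,43.0078) → (25.2595,44.7035). Closed: final G1 returns to the first vertex.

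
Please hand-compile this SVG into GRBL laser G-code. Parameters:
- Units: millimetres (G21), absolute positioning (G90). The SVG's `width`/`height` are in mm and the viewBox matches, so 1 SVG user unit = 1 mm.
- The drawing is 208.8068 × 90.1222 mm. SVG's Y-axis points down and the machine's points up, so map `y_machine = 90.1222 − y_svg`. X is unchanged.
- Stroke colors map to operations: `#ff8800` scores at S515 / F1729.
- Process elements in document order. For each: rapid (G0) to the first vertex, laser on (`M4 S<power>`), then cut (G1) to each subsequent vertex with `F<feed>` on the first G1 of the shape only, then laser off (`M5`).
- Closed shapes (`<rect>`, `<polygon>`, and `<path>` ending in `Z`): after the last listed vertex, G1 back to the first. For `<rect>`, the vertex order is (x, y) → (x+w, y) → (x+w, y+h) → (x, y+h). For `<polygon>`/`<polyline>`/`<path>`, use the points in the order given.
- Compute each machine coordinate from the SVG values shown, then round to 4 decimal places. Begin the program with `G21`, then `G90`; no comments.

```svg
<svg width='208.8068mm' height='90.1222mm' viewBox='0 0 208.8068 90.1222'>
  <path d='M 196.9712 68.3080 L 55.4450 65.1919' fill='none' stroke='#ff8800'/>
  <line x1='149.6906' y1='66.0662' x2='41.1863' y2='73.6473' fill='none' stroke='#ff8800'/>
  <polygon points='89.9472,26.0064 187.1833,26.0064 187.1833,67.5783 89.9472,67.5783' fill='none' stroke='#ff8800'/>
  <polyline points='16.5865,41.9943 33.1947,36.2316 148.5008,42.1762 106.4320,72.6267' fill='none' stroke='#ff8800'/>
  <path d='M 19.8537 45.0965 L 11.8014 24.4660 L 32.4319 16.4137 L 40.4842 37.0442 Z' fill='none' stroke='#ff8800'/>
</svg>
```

G21
G90
G0 X196.9712 Y21.8142
M4 S515
G1 X55.4450 Y24.9303 F1729
M5
G0 X149.6906 Y24.0560
M4 S515
G1 X41.1863 Y16.4749 F1729
M5
G0 X89.9472 Y64.1158
M4 S515
G1 X187.1833 Y64.1158 F1729
G1 X187.1833 Y22.5439
G1 X89.9472 Y22.5439
G1 X89.9472 Y64.1158
M5
G0 X16.5865 Y48.1279
M4 S515
G1 X33.1947 Y53.8906 F1729
G1 X148.5008 Y47.9460
G1 X106.4320 Y17.4955
M5
G0 X19.8537 Y45.0257
M4 S515
G1 X11.8014 Y65.6562 F1729
G1 X32.4319 Y73.7085
G1 X40.4842 Y53.0780
G1 X19.8537 Y45.0257
M5

Since the viewBox matches the mm dimensions, user units are millimetres directly. The only transform is the Y-flip y_m = 90.1222 − y_svg.

Shape 1 is a line segment drawn with `<path>`. Its stroke #ff8800 means score at S515, F1729. After flipping Y the toolpath is (196.9712,21.8142) → (55.4450,24.9303).

Shape 2 is a line segment drawn with `<line>`. Its stroke #ff8800 means score at S515, F1729. After flipping Y the toolpath is (149.6906,24.0560) → (41.1863,16.4749).

Shape 3 is a rectangle drawn with `<polygon>`. Its stroke #ff8800 means score at S515, F1729. After flipping Y the toolpath is (89.9472,64.1158) → (187.1833,64.1158) → (187.1833,22.5439) → (89.9472,22.5439) → (89.9472,64.1158), returning to the start.

Shape 4 is a open polyline drawn with `<polyline>`. Its stroke #ff8800 means score at S515, F1729. After flipping Y the toolpath is (16.5865,48.1279) → (33.1947,53.8906) → (148.5008,47.9460) → (106.4320,17.4955).

Shape 5 is a regular polygon drawn with `<path>`. Its stroke #ff8800 means score at S515, F1729. After flipping Y the toolpath is (19.8537,45.0257) → (11.8014,65.6562) → (32.4319,73.7085) → (40.4842,53.0780) → (19.8537,45.0257), returning to the start.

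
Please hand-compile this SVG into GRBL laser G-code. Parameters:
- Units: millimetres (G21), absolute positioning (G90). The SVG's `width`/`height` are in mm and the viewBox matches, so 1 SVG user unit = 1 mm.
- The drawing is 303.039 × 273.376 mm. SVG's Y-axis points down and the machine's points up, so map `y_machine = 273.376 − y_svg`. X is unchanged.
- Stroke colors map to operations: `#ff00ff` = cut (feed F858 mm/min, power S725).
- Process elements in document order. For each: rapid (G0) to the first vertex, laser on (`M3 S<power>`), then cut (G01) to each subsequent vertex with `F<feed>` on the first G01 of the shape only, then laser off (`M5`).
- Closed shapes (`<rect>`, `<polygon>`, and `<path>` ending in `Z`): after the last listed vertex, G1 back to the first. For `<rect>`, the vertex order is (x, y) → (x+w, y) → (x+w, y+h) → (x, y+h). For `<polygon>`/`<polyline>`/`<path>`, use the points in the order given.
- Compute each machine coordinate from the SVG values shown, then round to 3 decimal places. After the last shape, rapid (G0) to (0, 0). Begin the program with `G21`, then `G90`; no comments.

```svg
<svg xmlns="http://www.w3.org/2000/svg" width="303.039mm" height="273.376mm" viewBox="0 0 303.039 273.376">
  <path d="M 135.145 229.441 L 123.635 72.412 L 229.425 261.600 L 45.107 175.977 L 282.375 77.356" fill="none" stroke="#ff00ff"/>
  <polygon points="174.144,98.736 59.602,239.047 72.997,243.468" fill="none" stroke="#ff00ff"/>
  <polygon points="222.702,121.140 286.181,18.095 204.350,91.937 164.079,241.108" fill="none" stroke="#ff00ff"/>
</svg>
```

viewBox `0 0 303.039 273.376` with mm width/height → 1 unit = 1 mm. Flip: y_m = 273.376 − y_svg.

**Shape 1** — `<path>` open polyline, stroke `#ff00ff` → cut (S725, F858). Machine vertices: (135.145,43.935) → (123.635,200.964) → (229.425,11.776) → (45.107,97.399) → (282.375,196.020). Open path.

**Shape 2** — `<polygon>` closed polygon, stroke `#ff00ff` → cut (S725, F858). Machine vertices: (174.144,174.640) → (59.602,34.329) → (72.997,29.908) → (174.144,174.640). Closed: final G1 returns to the first vertex.

**Shape 3** — `<polygon>` closed polygon, stroke `#ff00ff` → cut (S725, F858). Machine vertices: (222.702,152.236) → (286.181,255.281) → (204.350,181.439) → (164.079,32.268) → (222.702,152.236). Closed: final G1 returns to the first vertex.

G21
G90
G0 X135.145 Y43.935
M3 S725
G01 X123.635 Y200.964 F858
G01 X229.425 Y11.776
G01 X45.107 Y97.399
G01 X282.375 Y196.020
M5
G0 X174.144 Y174.640
M3 S725
G01 X59.602 Y34.329 F858
G01 X72.997 Y29.908
G01 X174.144 Y174.640
M5
G0 X222.702 Y152.236
M3 S725
G01 X286.181 Y255.281 F858
G01 X204.350 Y181.439
G01 X164.079 Y32.268
G01 X222.702 Y152.236
M5
G0 X0.000 Y0.000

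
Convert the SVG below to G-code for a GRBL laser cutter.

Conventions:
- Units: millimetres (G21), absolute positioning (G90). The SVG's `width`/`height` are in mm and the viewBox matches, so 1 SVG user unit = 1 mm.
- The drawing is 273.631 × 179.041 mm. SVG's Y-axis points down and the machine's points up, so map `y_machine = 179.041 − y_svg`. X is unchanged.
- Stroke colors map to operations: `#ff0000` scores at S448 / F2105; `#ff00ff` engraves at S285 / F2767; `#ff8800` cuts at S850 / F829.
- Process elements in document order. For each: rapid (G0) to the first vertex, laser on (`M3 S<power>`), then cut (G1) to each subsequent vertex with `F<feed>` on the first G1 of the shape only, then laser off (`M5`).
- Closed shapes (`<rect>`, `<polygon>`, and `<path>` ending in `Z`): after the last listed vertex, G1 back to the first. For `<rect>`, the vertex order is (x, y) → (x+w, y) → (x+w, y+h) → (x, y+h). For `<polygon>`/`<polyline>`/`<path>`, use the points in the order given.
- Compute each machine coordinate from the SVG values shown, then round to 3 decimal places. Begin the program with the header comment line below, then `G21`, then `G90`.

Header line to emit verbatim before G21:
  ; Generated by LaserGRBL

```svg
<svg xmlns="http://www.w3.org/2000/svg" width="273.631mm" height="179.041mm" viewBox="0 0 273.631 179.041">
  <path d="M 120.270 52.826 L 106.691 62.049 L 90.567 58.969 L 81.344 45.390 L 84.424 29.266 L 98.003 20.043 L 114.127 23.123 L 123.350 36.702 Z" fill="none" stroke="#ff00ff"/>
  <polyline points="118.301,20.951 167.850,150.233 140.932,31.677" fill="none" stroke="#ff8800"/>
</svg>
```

; Generated by LaserGRBL
G21
G90
G0 X120.270 Y126.215
M3 S285
G1 X106.691 Y116.992 F2767
G1 X90.567 Y120.072
G1 X81.344 Y133.651
G1 X84.424 Y149.775
G1 X98.003 Y158.998
G1 X114.127 Y155.918
G1 X123.350 Y142.339
G1 X120.270 Y126.215
M5
G0 X118.301 Y158.090
M3 S850
G1 X167.850 Y28.808 F829
G1 X140.932 Y147.364
M5

Since the viewBox matches the mm dimensions, user units are millimetres directly. The only transform is the Y-flip y_m = 179.041 − y_svg.

Shape 1 is a regular polygon drawn with `<path>`. Its stroke #ff00ff means engrave at S285, F2767. After flipping Y the toolpath is (120.270,126.215) → (106.691,116.992) → (90.567,120.072) → (81.344,133.651) → (84.424,149.775) → (98.003,158.998) → (114.127,155.918) → (123.350,142.339) → (120.270,126.215), returning to the start.

Shape 2 is a open polyline drawn with `<polyline>`. Its stroke #ff8800 means cut at S850, F829. After flipping Y the toolpath is (118.301,158.090) → (167.850,28.808) → (140.932,147.364).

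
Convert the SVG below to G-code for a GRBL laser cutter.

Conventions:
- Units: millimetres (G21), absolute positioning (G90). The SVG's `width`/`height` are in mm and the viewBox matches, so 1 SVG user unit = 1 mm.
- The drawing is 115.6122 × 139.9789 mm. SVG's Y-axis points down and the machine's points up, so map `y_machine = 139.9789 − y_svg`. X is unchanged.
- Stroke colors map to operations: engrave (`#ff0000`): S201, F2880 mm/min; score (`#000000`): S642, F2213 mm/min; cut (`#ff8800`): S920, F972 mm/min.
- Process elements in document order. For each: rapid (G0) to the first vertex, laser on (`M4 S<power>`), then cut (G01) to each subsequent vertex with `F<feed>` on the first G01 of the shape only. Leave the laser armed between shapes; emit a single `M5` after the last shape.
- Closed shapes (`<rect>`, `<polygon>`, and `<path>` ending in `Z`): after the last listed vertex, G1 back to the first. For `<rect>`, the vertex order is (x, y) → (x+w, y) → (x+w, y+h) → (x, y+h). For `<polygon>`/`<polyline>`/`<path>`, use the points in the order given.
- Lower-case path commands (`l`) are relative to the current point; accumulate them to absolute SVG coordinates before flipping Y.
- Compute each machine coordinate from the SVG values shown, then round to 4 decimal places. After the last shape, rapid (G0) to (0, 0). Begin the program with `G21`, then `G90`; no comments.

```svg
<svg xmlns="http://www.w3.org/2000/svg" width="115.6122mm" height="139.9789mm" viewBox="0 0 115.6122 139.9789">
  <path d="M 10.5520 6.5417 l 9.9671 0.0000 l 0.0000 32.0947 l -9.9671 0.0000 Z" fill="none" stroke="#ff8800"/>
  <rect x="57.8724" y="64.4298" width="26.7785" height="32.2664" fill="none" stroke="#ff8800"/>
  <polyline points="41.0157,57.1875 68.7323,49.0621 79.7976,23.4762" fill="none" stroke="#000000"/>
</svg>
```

G21
G90
G0 X10.5520 Y133.4372
M4 S920
G01 X20.5191 Y133.4372 F972
G01 X20.5191 Y101.3425
G01 X10.5520 Y101.3425
G01 X10.5520 Y133.4372
G0 X57.8724 Y75.5491
M4 S920
G01 X84.6509 Y75.5491 F972
G01 X84.6509 Y43.2827
G01 X57.8724 Y43.2827
G01 X57.8724 Y75.5491
G0 X41.0157 Y82.7914
M4 S642
G01 X68.7323 Y90.9168 F2213
G01 X79.7976 Y116.5027
M5
G0 X0.0000 Y0.0000

Since the viewBox matches the mm dimensions, user units are millimetres directly. The only transform is the Y-flip y_m = 139.9789 − y_svg.

Shape 1 is a rectangle drawn with `<path>`. Its stroke #ff8800 means cut at S920, F972. After flipping Y the toolpath is (10.5520,133.4372) → (20.5191,133.4372) → (20.5191,101.3425) → (10.5520,101.3425) → (10.5520,133.4372), returning to the start.

Shape 2 is a rectangle drawn with `<rect>`. Its stroke #ff8800 means cut at S920, F972. After flipping Y the toolpath is (57.8724,75.5491) → (84.6509,75.5491) → (84.6509,43.2827) → (57.8724,43.2827) → (57.8724,75.5491), returning to the start.

Shape 3 is a open polyline drawn with `<polyline>`. Its stroke #000000 means score at S642, F2213. After flipping Y the toolpath is (41.0157,82.7914) → (68.7323,90.9168) → (79.7976,116.5027).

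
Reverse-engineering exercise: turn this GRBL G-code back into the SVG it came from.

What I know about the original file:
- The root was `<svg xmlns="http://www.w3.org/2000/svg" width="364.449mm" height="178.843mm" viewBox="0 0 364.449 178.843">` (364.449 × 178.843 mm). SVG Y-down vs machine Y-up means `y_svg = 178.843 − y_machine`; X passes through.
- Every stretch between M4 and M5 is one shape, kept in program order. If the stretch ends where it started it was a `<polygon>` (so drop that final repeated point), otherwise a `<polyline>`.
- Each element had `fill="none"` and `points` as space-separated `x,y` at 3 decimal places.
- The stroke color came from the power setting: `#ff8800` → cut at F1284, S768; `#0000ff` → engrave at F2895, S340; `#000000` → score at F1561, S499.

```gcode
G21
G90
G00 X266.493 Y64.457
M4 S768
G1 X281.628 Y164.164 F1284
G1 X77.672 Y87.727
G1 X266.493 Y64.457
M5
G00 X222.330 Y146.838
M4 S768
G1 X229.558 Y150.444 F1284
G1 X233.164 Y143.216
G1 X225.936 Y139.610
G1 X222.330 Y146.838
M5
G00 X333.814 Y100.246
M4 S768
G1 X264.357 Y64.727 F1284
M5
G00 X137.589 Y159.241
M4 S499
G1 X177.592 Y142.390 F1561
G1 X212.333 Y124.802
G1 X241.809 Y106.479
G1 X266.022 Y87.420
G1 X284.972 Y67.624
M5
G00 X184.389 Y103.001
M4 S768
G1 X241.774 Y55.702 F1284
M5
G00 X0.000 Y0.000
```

<svg xmlns="http://www.w3.org/2000/svg" width="364.449mm" height="178.843mm" viewBox="0 0 364.449 178.843">
  <polygon points="266.493,114.386 281.628,14.679 77.672,91.116" fill="none" stroke="#ff8800"/>
  <polygon points="222.330,32.005 229.558,28.399 233.164,35.627 225.936,39.233" fill="none" stroke="#ff8800"/>
  <polyline points="333.814,78.597 264.357,114.116" fill="none" stroke="#ff8800"/>
  <polyline points="137.589,19.602 177.592,36.453 212.333,54.041 241.809,72.364 266.022,91.423 284.972,111.219" fill="none" stroke="#000000"/>
  <polyline points="184.389,75.842 241.774,123.141" fill="none" stroke="#ff8800"/>
</svg>

Machine Y-up, SVG Y-down with viewBox height 178.843, so y_svg = 178.843 − y_machine; X carries over.

Run 1: S768 ⇒ cut layer `#ff8800`. The run returns to its start, so emit a `<polygon>` with points (Y-flipped): 266.493,114.386 281.628,14.679 77.672,91.116.

Run 2: the run's S768 means `#ff8800` (cut). The run returns to its start, so emit a `<polygon>` with points (Y-flipped): 222.330,32.005 229.558,28.399 233.164,35.627 225.936,39.233.

Run 3: power S768 maps to stroke `#ff8800` (cut). The run is open, so emit a `<polyline>` with points (Y-flipped): 333.814,78.597 264.357,114.116.

Run 4: power S499 maps to stroke `#000000` (score). The run is open, so emit a `<polyline>` with points (Y-flipped): 137.589,19.602 177.592,36.453 212.333,54.041 241.809,72.364 266.022,91.423 284.972,111.219.

Run 5: power S768 maps to stroke `#ff8800` (cut). The run is open, so emit a `<polyline>` with points (Y-flipped): 184.389,75.842 241.774,123.141.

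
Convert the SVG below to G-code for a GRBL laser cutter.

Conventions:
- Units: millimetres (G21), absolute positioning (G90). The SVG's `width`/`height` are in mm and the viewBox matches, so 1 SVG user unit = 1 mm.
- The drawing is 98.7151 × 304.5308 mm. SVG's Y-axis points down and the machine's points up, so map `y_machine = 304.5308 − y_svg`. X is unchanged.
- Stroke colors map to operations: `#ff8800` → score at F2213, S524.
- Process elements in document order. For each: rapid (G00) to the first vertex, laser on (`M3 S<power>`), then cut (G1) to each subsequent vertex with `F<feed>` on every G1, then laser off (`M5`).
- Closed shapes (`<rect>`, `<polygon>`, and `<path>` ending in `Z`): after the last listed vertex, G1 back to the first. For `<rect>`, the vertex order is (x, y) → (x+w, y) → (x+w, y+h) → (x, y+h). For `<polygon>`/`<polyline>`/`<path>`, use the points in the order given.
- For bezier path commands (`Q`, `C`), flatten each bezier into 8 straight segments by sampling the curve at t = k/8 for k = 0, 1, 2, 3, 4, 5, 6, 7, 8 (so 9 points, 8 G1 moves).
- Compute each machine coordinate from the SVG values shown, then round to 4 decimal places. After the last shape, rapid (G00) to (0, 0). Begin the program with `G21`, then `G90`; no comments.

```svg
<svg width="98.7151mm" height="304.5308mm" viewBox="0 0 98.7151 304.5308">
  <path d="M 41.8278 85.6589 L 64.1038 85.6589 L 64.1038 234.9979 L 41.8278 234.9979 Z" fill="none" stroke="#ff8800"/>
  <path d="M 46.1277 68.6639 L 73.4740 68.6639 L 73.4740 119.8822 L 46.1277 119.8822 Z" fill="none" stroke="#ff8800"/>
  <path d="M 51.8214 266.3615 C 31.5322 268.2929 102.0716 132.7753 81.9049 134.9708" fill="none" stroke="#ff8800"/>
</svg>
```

G21
G90
G00 X41.8278 Y218.8719
M3 S524
G1 X64.1038 Y218.8719 F2213
G1 X64.1038 Y69.5329 F2213
G1 X41.8278 Y69.5329 F2213
G1 X41.8278 Y218.8719 F2213
M5
G00 X46.1277 Y235.8669
M3 S524
G1 X73.4740 Y235.8669 F2213
G1 X73.4740 Y184.6486 F2213
G1 X46.1277 Y184.6486 F2213
G1 X46.1277 Y235.8669 F2213
M5
G00 X51.8214 Y38.1693
M3 S524
G1 X48.1160 Y43.3505 F2213
G1 X50.7984 Y58.1930 F2213
G1 X57.7412 Y79.4723 F2213
G1 X66.8172 Y103.9637 F2213
G1 X75.8989 Y128.4427 F2213
G1 X82.8590 Y149.6848 F2213
G1 X85.5701 Y164.4654 F2213
G1 X81.9049 Y169.5600 F2213
M5
G00 X0.0000 Y0.0000

Since the viewBox matches the mm dimensions, user units are millimetres directly. The only transform is the Y-flip y_m = 304.5308 − y_svg.

Shape 1 is a rectangle drawn with `<path>`. Its stroke #ff8800 means score at S524, F2213. After flipping Y the toolpath is (41.8278,218.8719) → (64.1038,218.8719) → (64.1038,69.5329) → (41.8278,69.5329) → (41.8278,218.8719), returning to the start.

Shape 2 is a rectangle drawn with `<path>`. Its stroke #ff8800 means score at S524, F2213. After flipping Y the toolpath is (46.1277,235.8669) → (73.4740,235.8669) → (73.4740,184.6486) → (46.1277,184.6486) → (46.1277,235.8669), returning to the start.

Shape 3 is a cubic bezier drawn with `<path>`. Its stroke #ff8800 means score at S524, F2213. After flipping Y the toolpath is (51.8214,38.1693) → (48.1160,43.3505) → (50.7984,58.1930) → (57.7412,79.4723) → (66.8172,103.9637) → (75.8989,128.4427) → (82.8590,149.6848) → (85.5701,164.4654) → (81.9049,169.5600).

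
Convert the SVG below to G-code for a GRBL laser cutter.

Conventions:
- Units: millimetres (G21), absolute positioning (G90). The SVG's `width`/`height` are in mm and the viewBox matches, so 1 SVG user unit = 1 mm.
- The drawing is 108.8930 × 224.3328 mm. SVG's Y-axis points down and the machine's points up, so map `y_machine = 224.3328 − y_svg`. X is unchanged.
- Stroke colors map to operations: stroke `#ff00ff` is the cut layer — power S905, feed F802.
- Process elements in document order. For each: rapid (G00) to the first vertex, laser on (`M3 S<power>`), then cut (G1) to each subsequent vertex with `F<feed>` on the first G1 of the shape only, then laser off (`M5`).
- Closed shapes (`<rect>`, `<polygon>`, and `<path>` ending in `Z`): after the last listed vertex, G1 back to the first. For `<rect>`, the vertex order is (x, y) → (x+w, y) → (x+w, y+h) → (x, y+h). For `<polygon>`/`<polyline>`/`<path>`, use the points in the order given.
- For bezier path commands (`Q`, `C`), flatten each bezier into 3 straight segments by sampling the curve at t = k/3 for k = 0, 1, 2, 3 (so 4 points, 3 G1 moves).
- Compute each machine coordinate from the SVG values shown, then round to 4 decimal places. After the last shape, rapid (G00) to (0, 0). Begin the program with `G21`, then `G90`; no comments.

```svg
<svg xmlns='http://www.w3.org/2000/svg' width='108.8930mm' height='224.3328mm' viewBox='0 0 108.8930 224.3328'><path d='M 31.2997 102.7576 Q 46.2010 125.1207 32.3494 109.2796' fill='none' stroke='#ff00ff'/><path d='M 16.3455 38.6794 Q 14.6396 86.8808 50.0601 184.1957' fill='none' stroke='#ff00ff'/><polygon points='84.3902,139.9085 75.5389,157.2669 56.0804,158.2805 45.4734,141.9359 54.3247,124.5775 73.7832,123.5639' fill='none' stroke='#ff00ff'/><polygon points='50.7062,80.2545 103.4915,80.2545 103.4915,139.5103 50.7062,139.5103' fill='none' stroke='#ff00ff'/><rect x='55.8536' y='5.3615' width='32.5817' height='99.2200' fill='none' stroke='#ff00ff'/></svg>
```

1 u = 1 mm; y_m = 224.3328 − y.

[1] `<path>` quadratic bezier, #ff00ff→cut S905 F802: (31.2997,121.5752) → (38.0391,110.9114) → (38.3890,108.7374) → (32.3494,115.0532)

[2] `<path>` quadratic bezier, #ff00ff→cut S905 F802: (16.3455,185.6534) → (19.3334,148.0621) → (30.5716,99.5566) → (50.0601,40.1371)

[3] `<polygon>` regular polygon, #ff00ff→cut S905 F802: (84.3902,84.4243) → (75.5389,67.0659) → (56.0804,66.0523) → (45.4734,82.3969) → (54.3247,99.7553) → (73.7832,100.7689) → (84.3902,84.4243) (closed)

[4] `<polygon>` rectangle, #ff00ff→cut S905 F802: (50.7062,144.0783) → (103.4915,144.0783) → (103.4915,84.8225) → (50.7062,84.8225) → (50.7062,144.0783) (closed)

[5] `<rect>` rectangle, #ff00ff→cut S905 F802: (55.8536,218.9713) → (88.4353,218.9713) → (88.4353,119.7513) → (55.8536,119.7513) → (55.8536,218.9713) (closed)

G21
G90
G00 X31.2997 Y121.5752
M3 S905
G1 X38.0391 Y110.9114 F802
G1 X38.3890 Y108.7374
G1 X32.3494 Y115.0532
M5
G00 X16.3455 Y185.6534
M3 S905
G1 X19.3334 Y148.0621 F802
G1 X30.5716 Y99.5566
G1 X50.0601 Y40.1371
M5
G00 X84.3902 Y84.4243
M3 S905
G1 X75.5389 Y67.0659 F802
G1 X56.0804 Y66.0523
G1 X45.4734 Y82.3969
G1 X54.3247 Y99.7553
G1 X73.7832 Y100.7689
G1 X84.3902 Y84.4243
M5
G00 X50.7062 Y144.0783
M3 S905
G1 X103.4915 Y144.0783 F802
G1 X103.4915 Y84.8225
G1 X50.7062 Y84.8225
G1 X50.7062 Y144.0783
M5
G00 X55.8536 Y218.9713
M3 S905
G1 X88.4353 Y218.9713 F802
G1 X88.4353 Y119.7513
G1 X55.8536 Y119.7513
G1 X55.8536 Y218.9713
M5
G00 X0.0000 Y0.0000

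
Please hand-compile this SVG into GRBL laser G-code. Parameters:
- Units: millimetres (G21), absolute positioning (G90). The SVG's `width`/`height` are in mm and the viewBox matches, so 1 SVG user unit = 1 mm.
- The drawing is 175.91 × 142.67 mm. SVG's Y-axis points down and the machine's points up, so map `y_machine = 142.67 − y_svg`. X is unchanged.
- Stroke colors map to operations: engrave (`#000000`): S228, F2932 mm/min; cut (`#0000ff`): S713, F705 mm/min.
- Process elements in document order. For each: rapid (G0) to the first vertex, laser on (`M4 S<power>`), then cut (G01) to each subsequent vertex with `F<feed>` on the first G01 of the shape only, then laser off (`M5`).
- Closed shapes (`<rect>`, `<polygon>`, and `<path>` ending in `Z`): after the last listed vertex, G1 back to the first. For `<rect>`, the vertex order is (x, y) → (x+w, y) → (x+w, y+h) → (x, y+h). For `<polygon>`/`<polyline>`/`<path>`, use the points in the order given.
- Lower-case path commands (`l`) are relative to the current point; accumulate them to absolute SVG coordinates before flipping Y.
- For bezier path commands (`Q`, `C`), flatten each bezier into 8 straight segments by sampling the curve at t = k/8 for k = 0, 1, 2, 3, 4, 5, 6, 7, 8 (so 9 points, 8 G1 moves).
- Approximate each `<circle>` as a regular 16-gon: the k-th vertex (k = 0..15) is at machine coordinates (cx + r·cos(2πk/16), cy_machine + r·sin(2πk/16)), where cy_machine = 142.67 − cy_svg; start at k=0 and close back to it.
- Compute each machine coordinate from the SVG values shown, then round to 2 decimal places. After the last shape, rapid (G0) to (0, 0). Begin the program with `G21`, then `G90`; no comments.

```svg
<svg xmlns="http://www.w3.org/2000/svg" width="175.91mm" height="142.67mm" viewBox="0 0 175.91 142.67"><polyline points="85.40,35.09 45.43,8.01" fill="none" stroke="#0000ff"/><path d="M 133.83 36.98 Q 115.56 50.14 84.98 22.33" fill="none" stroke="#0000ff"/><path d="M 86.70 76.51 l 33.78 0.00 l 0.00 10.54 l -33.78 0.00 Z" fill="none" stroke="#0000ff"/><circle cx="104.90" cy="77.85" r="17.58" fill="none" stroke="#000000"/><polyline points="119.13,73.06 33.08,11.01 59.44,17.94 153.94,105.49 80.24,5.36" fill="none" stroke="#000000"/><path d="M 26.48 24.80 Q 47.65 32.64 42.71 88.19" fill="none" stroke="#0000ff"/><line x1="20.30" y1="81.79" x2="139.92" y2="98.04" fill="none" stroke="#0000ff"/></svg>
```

G21
G90
G0 X85.40 Y107.58
M4 S713
G01 X45.43 Y134.66 F705
M5
G0 X133.83 Y105.69
M4 S713
G01 X129.07 Y103.04 F705
G01 X123.93 Y101.67
G01 X118.40 Y101.58
G01 X112.48 Y102.77
G01 X106.18 Y105.24
G01 X99.50 Y109.00
G01 X92.43 Y114.03
G01 X84.98 Y120.34
M5
G0 X86.70 Y66.16
M4 S713
G01 X120.48 Y66.16 F705
G01 X120.48 Y55.62
G01 X86.70 Y55.62
G01 X86.70 Y66.16
M5
G0 X122.48 Y64.82
M4 S228
G01 X121.14 Y71.55 F2932
G01 X117.33 Y77.25
G01 X111.63 Y81.06
G01 X104.90 Y82.40
G01 X98.17 Y81.06
G01 X92.47 Y77.25
G01 X88.66 Y71.55
G01 X87.32 Y64.82
G01 X88.66 Y58.09
G01 X92.47 Y52.39
G01 X98.17 Y48.58
G01 X104.90 Y47.24
G01 X111.63 Y48.58
G01 X117.33 Y52.39
G01 X121.14 Y58.09
G01 X122.48 Y64.82
M5
G0 X119.13 Y69.61
M4 S228
G01 X33.08 Y131.66 F2932
G01 X59.44 Y124.73
G01 X153.94 Y37.18
G01 X80.24 Y137.31
M5
G0 X26.48 Y117.87
M4 S713
G01 X31.36 Y115.16 F705
G01 X35.43 Y110.97
G01 X38.69 Y105.28
G01 X41.12 Y98.10
G01 X42.74 Y89.43
G01 X43.55 Y79.27
G01 X43.54 Y67.62
G01 X42.71 Y54.48
M5
G0 X20.30 Y60.88
M4 S713
G01 X139.92 Y44.63 F705
M5
G0 X0.00 Y0.00

1 u = 1 mm; y_m = 142.67 − y.

[1] `<polyline>` line segment, #0000ff→cut S713 F705: (85.40,107.58) → (45.43,134.66)

[2] `<path>` quadratic bezier, #0000ff→cut S713 F705: (133.83,105.69) → (129.07,103.04) → (123.93,101.67) → (118.40,101.58) → (112.48,102.77) → (106.18,105.24) → (99.50,109.00) → (92.43,114.03) → (84.98,120.34)

[3] `<path>` rectangle, #0000ff→cut S713 F705: (86.70,66.16) → (120.48,66.16) → (120.48,55.62) → (86.70,55.62) → (86.70,66.16) (closed)

[4] `<circle>` circle, #000000→engrave S228 F2932: (122.48,64.82) → (121.14,71.55) → (117.33,77.25) → (111.63,81.06) → (104.90,82.40) → (98.17,81.06) → (92.47,77.25) → (88.66,71.55) → (87.32,64.82) → (88.66,58.09) → (92.47,52.39) → (98.17,48.58) → (104.90,47.24) → (111.63,48.58) → (117.33,52.39) → (121.14,58.09) → (122.48,64.82) (closed)

[5] `<polyline>` open polyline, #000000→engrave S228 F2932: (119.13,69.61) → (33.08,131.66) → (59.44,124.73) → (153.94,37.18) → (80.24,137.31)

[6] `<path>` quadratic bezier, #0000ff→cut S713 F705: (26.48,117.87) → (31.36,115.16) → (35.43,110.97) → (38.69,105.28) → (41.12,98.10) → (42.74,89.43) → (43.55,79.27) → (43.54,67.62) → (42.71,54.48)

[7] `<line>` line segment, #0000ff→cut S713 F705: (20.30,60.88) → (139.92,44.63)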